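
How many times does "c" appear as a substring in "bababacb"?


Searching for "c" in "bababacb"
Scanning each position:
  Position 0: "b" => no
  Position 1: "a" => no
  Position 2: "b" => no
  Position 3: "a" => no
  Position 4: "b" => no
  Position 5: "a" => no
  Position 6: "c" => MATCH
  Position 7: "b" => no
Total occurrences: 1

1


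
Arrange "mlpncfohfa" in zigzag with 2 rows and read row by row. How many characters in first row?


Zigzag "mlpncfohfa" into 2 rows:
Placing characters:
  'm' => row 0
  'l' => row 1
  'p' => row 0
  'n' => row 1
  'c' => row 0
  'f' => row 1
  'o' => row 0
  'h' => row 1
  'f' => row 0
  'a' => row 1
Rows:
  Row 0: "mpcof"
  Row 1: "lnfha"
First row length: 5

5


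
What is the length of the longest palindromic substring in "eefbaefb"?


Input: "eefbaefb"
Checking substrings for palindromes:
  [0:2] "ee" (len 2) => palindrome
Longest palindromic substring: "ee" with length 2

2


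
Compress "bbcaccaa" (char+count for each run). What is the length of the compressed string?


Input: bbcaccaa
Runs:
  'b' x 2 => "b2"
  'c' x 1 => "c1"
  'a' x 1 => "a1"
  'c' x 2 => "c2"
  'a' x 2 => "a2"
Compressed: "b2c1a1c2a2"
Compressed length: 10

10


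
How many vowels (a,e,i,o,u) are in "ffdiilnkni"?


Input: ffdiilnkni
Checking each character:
  'f' at position 0: consonant
  'f' at position 1: consonant
  'd' at position 2: consonant
  'i' at position 3: vowel (running total: 1)
  'i' at position 4: vowel (running total: 2)
  'l' at position 5: consonant
  'n' at position 6: consonant
  'k' at position 7: consonant
  'n' at position 8: consonant
  'i' at position 9: vowel (running total: 3)
Total vowels: 3

3


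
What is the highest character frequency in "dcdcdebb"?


Input: dcdcdebb
Character counts:
  'b': 2
  'c': 2
  'd': 3
  'e': 1
Maximum frequency: 3

3


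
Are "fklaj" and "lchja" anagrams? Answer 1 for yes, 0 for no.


Strings: "fklaj", "lchja"
Sorted first:  afjkl
Sorted second: achjl
Differ at position 1: 'f' vs 'c' => not anagrams

0


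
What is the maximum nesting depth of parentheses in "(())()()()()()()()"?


Input: "(())()()()()()()()"
Tracking depth:
  Position 0 '(': depth becomes 1
  Position 1 '(': depth becomes 2
  Position 2 ')': depth becomes 1
  Position 3 ')': depth becomes 0
  Position 4 '(': depth becomes 1
  Position 5 ')': depth becomes 0
  Position 6 '(': depth becomes 1
  Position 7 ')': depth becomes 0
  Position 8 '(': depth becomes 1
  Position 9 ')': depth becomes 0
  Position 10 '(': depth becomes 1
  Position 11 ')': depth becomes 0
  Position 12 '(': depth becomes 1
  Position 13 ')': depth becomes 0
  Position 14 '(': depth becomes 1
  Position 15 ')': depth becomes 0
  Position 16 '(': depth becomes 1
  Position 17 ')': depth becomes 0
Maximum depth reached: 2

2


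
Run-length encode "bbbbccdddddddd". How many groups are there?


Input: bbbbccdddddddd
Scanning for consecutive runs:
  Group 1: 'b' x 4 (positions 0-3)
  Group 2: 'c' x 2 (positions 4-5)
  Group 3: 'd' x 8 (positions 6-13)
Total groups: 3

3


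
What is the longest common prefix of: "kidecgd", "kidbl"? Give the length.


Words: kidecgd, kidbl
  Position 0: all 'k' => match
  Position 1: all 'i' => match
  Position 2: all 'd' => match
  Position 3: ('e', 'b') => mismatch, stop
LCP = "kid" (length 3)

3


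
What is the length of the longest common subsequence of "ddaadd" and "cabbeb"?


LCS of "ddaadd" and "cabbeb"
DP table:
           c    a    b    b    e    b
      0    0    0    0    0    0    0
  d   0    0    0    0    0    0    0
  d   0    0    0    0    0    0    0
  a   0    0    1    1    1    1    1
  a   0    0    1    1    1    1    1
  d   0    0    1    1    1    1    1
  d   0    0    1    1    1    1    1
LCS length = dp[6][6] = 1

1


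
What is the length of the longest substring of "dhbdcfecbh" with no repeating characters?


Input: "dhbdcfecbh"
Sliding window (track last position of each char):
  Position 0 ('d'): window [0,0] length 1 -- new best
  Position 1 ('h'): window [0,1] length 2 -- new best
  Position 2 ('b'): window [0,2] length 3 -- new best
  Position 3 ('d'): repeat (last at 0), move window start to 1
  Position 3 ('d'): window [1,3] length 3
  Position 4 ('c'): window [1,4] length 4 -- new best
  Position 5 ('f'): window [1,5] length 5 -- new best
  Position 6 ('e'): window [1,6] length 6 -- new best
  Position 7 ('c'): repeat (last at 4), move window start to 5
  Position 7 ('c'): window [5,7] length 3
  Position 8 ('b'): window [5,8] length 4
  Position 9 ('h'): window [5,9] length 5
Longest substring with no repeats: "hbdcfe" with length 6

6


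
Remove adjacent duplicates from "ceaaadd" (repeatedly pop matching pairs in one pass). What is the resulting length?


Input: ceaaadd
Stack-based adjacent duplicate removal:
  Read 'c': push. Stack: c
  Read 'e': push. Stack: ce
  Read 'a': push. Stack: cea
  Read 'a': matches stack top 'a' => pop. Stack: ce
  Read 'a': push. Stack: cea
  Read 'd': push. Stack: cead
  Read 'd': matches stack top 'd' => pop. Stack: cea
Final stack: "cea" (length 3)

3


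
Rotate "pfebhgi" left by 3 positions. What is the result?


Input: "pfebhgi", rotate left by 3
First 3 characters: "pfe"
Remaining characters: "bhgi"
Concatenate remaining + first: "bhgi" + "pfe" = "bhgipfe"

bhgipfe


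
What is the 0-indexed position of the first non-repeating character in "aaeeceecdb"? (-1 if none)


Input: aaeeceecdb
Character frequencies:
  'a': 2
  'b': 1
  'c': 2
  'd': 1
  'e': 4
Scanning left to right for freq == 1:
  Position 0 ('a'): freq=2, skip
  Position 1 ('a'): freq=2, skip
  Position 2 ('e'): freq=4, skip
  Position 3 ('e'): freq=4, skip
  Position 4 ('c'): freq=2, skip
  Position 5 ('e'): freq=4, skip
  Position 6 ('e'): freq=4, skip
  Position 7 ('c'): freq=2, skip
  Position 8 ('d'): unique! => answer = 8

8


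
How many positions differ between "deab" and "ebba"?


Comparing "deab" and "ebba" position by position:
  Position 0: 'd' vs 'e' => DIFFER
  Position 1: 'e' vs 'b' => DIFFER
  Position 2: 'a' vs 'b' => DIFFER
  Position 3: 'b' vs 'a' => DIFFER
Positions that differ: 4

4


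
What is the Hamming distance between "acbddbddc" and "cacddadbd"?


Comparing "acbddbddc" and "cacddadbd" position by position:
  Position 0: 'a' vs 'c' => differ
  Position 1: 'c' vs 'a' => differ
  Position 2: 'b' vs 'c' => differ
  Position 3: 'd' vs 'd' => same
  Position 4: 'd' vs 'd' => same
  Position 5: 'b' vs 'a' => differ
  Position 6: 'd' vs 'd' => same
  Position 7: 'd' vs 'b' => differ
  Position 8: 'c' vs 'd' => differ
Total differences (Hamming distance): 6

6


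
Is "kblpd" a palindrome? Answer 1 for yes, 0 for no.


Input: kblpd
Reversed: dplbk
  Compare pos 0 ('k') with pos 4 ('d'): MISMATCH
  Compare pos 1 ('b') with pos 3 ('p'): MISMATCH
Result: not a palindrome

0


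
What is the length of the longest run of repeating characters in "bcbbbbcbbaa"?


Input: "bcbbbbcbbaa"
Scanning for longest run:
  Position 1 ('c'): new char, reset run to 1
  Position 2 ('b'): new char, reset run to 1
  Position 3 ('b'): continues run of 'b', length=2
  Position 4 ('b'): continues run of 'b', length=3
  Position 5 ('b'): continues run of 'b', length=4
  Position 6 ('c'): new char, reset run to 1
  Position 7 ('b'): new char, reset run to 1
  Position 8 ('b'): continues run of 'b', length=2
  Position 9 ('a'): new char, reset run to 1
  Position 10 ('a'): continues run of 'a', length=2
Longest run: 'b' with length 4

4


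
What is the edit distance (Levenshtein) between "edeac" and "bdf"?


Computing edit distance: "edeac" -> "bdf"
DP table:
           b    d    f
      0    1    2    3
  e   1    1    2    3
  d   2    2    1    2
  e   3    3    2    2
  a   4    4    3    3
  c   5    5    4    4
Edit distance = dp[5][3] = 4

4


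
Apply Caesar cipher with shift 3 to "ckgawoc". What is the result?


Caesar cipher: shift "ckgawoc" by 3
  'c' (pos 2) + 3 = pos 5 = 'f'
  'k' (pos 10) + 3 = pos 13 = 'n'
  'g' (pos 6) + 3 = pos 9 = 'j'
  'a' (pos 0) + 3 = pos 3 = 'd'
  'w' (pos 22) + 3 = pos 25 = 'z'
  'o' (pos 14) + 3 = pos 17 = 'r'
  'c' (pos 2) + 3 = pos 5 = 'f'
Result: fnjdzrf

fnjdzrf


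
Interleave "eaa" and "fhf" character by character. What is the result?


Interleaving "eaa" and "fhf":
  Position 0: 'e' from first, 'f' from second => "ef"
  Position 1: 'a' from first, 'h' from second => "ah"
  Position 2: 'a' from first, 'f' from second => "af"
Result: efahaf

efahaf


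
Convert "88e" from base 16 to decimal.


Input: "88e" in base 16
Positional expansion:
  Digit '8' (value 8) x 16^2 = 2048
  Digit '8' (value 8) x 16^1 = 128
  Digit 'e' (value 14) x 16^0 = 14
Sum = 2190

2190


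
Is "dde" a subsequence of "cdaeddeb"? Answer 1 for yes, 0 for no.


Check if "dde" is a subsequence of "cdaeddeb"
Greedy scan:
  Position 0 ('c'): no match needed
  Position 1 ('d'): matches sub[0] = 'd'
  Position 2 ('a'): no match needed
  Position 3 ('e'): no match needed
  Position 4 ('d'): matches sub[1] = 'd'
  Position 5 ('d'): no match needed
  Position 6 ('e'): matches sub[2] = 'e'
  Position 7 ('b'): no match needed
All 3 characters matched => is a subsequence

1


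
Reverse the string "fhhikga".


Input: fhhikga
Reading characters right to left:
  Position 6: 'a'
  Position 5: 'g'
  Position 4: 'k'
  Position 3: 'i'
  Position 2: 'h'
  Position 1: 'h'
  Position 0: 'f'
Reversed: agkihhf

agkihhf


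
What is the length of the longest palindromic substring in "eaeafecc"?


Input: "eaeafecc"
Checking substrings for palindromes:
  [0:3] "eae" (len 3) => palindrome
  [1:4] "aea" (len 3) => palindrome
  [6:8] "cc" (len 2) => palindrome
Longest palindromic substring: "eae" with length 3

3


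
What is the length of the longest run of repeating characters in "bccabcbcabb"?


Input: "bccabcbcabb"
Scanning for longest run:
  Position 1 ('c'): new char, reset run to 1
  Position 2 ('c'): continues run of 'c', length=2
  Position 3 ('a'): new char, reset run to 1
  Position 4 ('b'): new char, reset run to 1
  Position 5 ('c'): new char, reset run to 1
  Position 6 ('b'): new char, reset run to 1
  Position 7 ('c'): new char, reset run to 1
  Position 8 ('a'): new char, reset run to 1
  Position 9 ('b'): new char, reset run to 1
  Position 10 ('b'): continues run of 'b', length=2
Longest run: 'c' with length 2

2


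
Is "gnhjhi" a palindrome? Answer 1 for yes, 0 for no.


Input: gnhjhi
Reversed: ihjhng
  Compare pos 0 ('g') with pos 5 ('i'): MISMATCH
  Compare pos 1 ('n') with pos 4 ('h'): MISMATCH
  Compare pos 2 ('h') with pos 3 ('j'): MISMATCH
Result: not a palindrome

0


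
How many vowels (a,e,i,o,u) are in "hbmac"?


Input: hbmac
Checking each character:
  'h' at position 0: consonant
  'b' at position 1: consonant
  'm' at position 2: consonant
  'a' at position 3: vowel (running total: 1)
  'c' at position 4: consonant
Total vowels: 1

1


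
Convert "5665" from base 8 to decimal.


Input: "5665" in base 8
Positional expansion:
  Digit '5' (value 5) x 8^3 = 2560
  Digit '6' (value 6) x 8^2 = 384
  Digit '6' (value 6) x 8^1 = 48
  Digit '5' (value 5) x 8^0 = 5
Sum = 2997

2997


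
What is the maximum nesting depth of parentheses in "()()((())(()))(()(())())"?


Input: "()()((())(()))(()(())())"
Tracking depth:
  Position 0 '(': depth becomes 1
  Position 1 ')': depth becomes 0
  Position 2 '(': depth becomes 1
  Position 3 ')': depth becomes 0
  Position 4 '(': depth becomes 1
  Position 5 '(': depth becomes 2
  Position 6 '(': depth becomes 3
  Position 7 ')': depth becomes 2
  Position 8 ')': depth becomes 1
  Position 9 '(': depth becomes 2
  Position 10 '(': depth becomes 3
  Position 11 ')': depth becomes 2
  Position 12 ')': depth becomes 1
  Position 13 ')': depth becomes 0
  Position 14 '(': depth becomes 1
  Position 15 '(': depth becomes 2
  Position 16 ')': depth becomes 1
  Position 17 '(': depth becomes 2
  Position 18 '(': depth becomes 3
  Position 19 ')': depth becomes 2
  Position 20 ')': depth becomes 1
  Position 21 '(': depth becomes 2
  Position 22 ')': depth becomes 1
  Position 23 ')': depth becomes 0
Maximum depth reached: 3

3


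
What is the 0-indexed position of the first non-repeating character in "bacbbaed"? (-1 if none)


Input: bacbbaed
Character frequencies:
  'a': 2
  'b': 3
  'c': 1
  'd': 1
  'e': 1
Scanning left to right for freq == 1:
  Position 0 ('b'): freq=3, skip
  Position 1 ('a'): freq=2, skip
  Position 2 ('c'): unique! => answer = 2

2


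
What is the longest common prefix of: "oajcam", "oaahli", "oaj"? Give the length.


Words: oajcam, oaahli, oaj
  Position 0: all 'o' => match
  Position 1: all 'a' => match
  Position 2: ('j', 'a', 'j') => mismatch, stop
LCP = "oa" (length 2)

2


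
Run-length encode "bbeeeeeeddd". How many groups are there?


Input: bbeeeeeeddd
Scanning for consecutive runs:
  Group 1: 'b' x 2 (positions 0-1)
  Group 2: 'e' x 6 (positions 2-7)
  Group 3: 'd' x 3 (positions 8-10)
Total groups: 3

3


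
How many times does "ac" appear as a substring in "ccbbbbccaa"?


Searching for "ac" in "ccbbbbccaa"
Scanning each position:
  Position 0: "cc" => no
  Position 1: "cb" => no
  Position 2: "bb" => no
  Position 3: "bb" => no
  Position 4: "bb" => no
  Position 5: "bc" => no
  Position 6: "cc" => no
  Position 7: "ca" => no
  Position 8: "aa" => no
Total occurrences: 0

0


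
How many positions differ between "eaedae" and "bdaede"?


Comparing "eaedae" and "bdaede" position by position:
  Position 0: 'e' vs 'b' => DIFFER
  Position 1: 'a' vs 'd' => DIFFER
  Position 2: 'e' vs 'a' => DIFFER
  Position 3: 'd' vs 'e' => DIFFER
  Position 4: 'a' vs 'd' => DIFFER
  Position 5: 'e' vs 'e' => same
Positions that differ: 5

5


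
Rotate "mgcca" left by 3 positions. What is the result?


Input: "mgcca", rotate left by 3
First 3 characters: "mgc"
Remaining characters: "ca"
Concatenate remaining + first: "ca" + "mgc" = "camgc"

camgc


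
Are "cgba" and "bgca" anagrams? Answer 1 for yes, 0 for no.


Strings: "cgba", "bgca"
Sorted first:  abcg
Sorted second: abcg
Sorted forms match => anagrams

1


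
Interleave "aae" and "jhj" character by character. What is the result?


Interleaving "aae" and "jhj":
  Position 0: 'a' from first, 'j' from second => "aj"
  Position 1: 'a' from first, 'h' from second => "ah"
  Position 2: 'e' from first, 'j' from second => "ej"
Result: ajahej

ajahej


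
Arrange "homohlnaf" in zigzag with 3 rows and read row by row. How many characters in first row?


Zigzag "homohlnaf" into 3 rows:
Placing characters:
  'h' => row 0
  'o' => row 1
  'm' => row 2
  'o' => row 1
  'h' => row 0
  'l' => row 1
  'n' => row 2
  'a' => row 1
  'f' => row 0
Rows:
  Row 0: "hhf"
  Row 1: "oola"
  Row 2: "mn"
First row length: 3

3


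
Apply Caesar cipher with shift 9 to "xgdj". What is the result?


Caesar cipher: shift "xgdj" by 9
  'x' (pos 23) + 9 = pos 6 = 'g'
  'g' (pos 6) + 9 = pos 15 = 'p'
  'd' (pos 3) + 9 = pos 12 = 'm'
  'j' (pos 9) + 9 = pos 18 = 's'
Result: gpms

gpms


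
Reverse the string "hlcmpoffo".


Input: hlcmpoffo
Reading characters right to left:
  Position 8: 'o'
  Position 7: 'f'
  Position 6: 'f'
  Position 5: 'o'
  Position 4: 'p'
  Position 3: 'm'
  Position 2: 'c'
  Position 1: 'l'
  Position 0: 'h'
Reversed: offopmclh

offopmclh


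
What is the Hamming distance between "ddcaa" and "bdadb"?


Comparing "ddcaa" and "bdadb" position by position:
  Position 0: 'd' vs 'b' => differ
  Position 1: 'd' vs 'd' => same
  Position 2: 'c' vs 'a' => differ
  Position 3: 'a' vs 'd' => differ
  Position 4: 'a' vs 'b' => differ
Total differences (Hamming distance): 4

4


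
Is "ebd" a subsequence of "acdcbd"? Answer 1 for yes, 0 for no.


Check if "ebd" is a subsequence of "acdcbd"
Greedy scan:
  Position 0 ('a'): no match needed
  Position 1 ('c'): no match needed
  Position 2 ('d'): no match needed
  Position 3 ('c'): no match needed
  Position 4 ('b'): no match needed
  Position 5 ('d'): no match needed
Only matched 0/3 characters => not a subsequence

0


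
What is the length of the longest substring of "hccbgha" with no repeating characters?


Input: "hccbgha"
Sliding window (track last position of each char):
  Position 0 ('h'): window [0,0] length 1 -- new best
  Position 1 ('c'): window [0,1] length 2 -- new best
  Position 2 ('c'): repeat (last at 1), move window start to 2
  Position 2 ('c'): window [2,2] length 1
  Position 3 ('b'): window [2,3] length 2
  Position 4 ('g'): window [2,4] length 3 -- new best
  Position 5 ('h'): window [2,5] length 4 -- new best
  Position 6 ('a'): window [2,6] length 5 -- new best
Longest substring with no repeats: "cbgha" with length 5

5


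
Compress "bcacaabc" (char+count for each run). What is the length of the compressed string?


Input: bcacaabc
Runs:
  'b' x 1 => "b1"
  'c' x 1 => "c1"
  'a' x 1 => "a1"
  'c' x 1 => "c1"
  'a' x 2 => "a2"
  'b' x 1 => "b1"
  'c' x 1 => "c1"
Compressed: "b1c1a1c1a2b1c1"
Compressed length: 14

14


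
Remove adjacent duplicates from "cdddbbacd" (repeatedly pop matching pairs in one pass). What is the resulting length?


Input: cdddbbacd
Stack-based adjacent duplicate removal:
  Read 'c': push. Stack: c
  Read 'd': push. Stack: cd
  Read 'd': matches stack top 'd' => pop. Stack: c
  Read 'd': push. Stack: cd
  Read 'b': push. Stack: cdb
  Read 'b': matches stack top 'b' => pop. Stack: cd
  Read 'a': push. Stack: cda
  Read 'c': push. Stack: cdac
  Read 'd': push. Stack: cdacd
Final stack: "cdacd" (length 5)

5


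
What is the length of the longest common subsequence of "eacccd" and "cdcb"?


LCS of "eacccd" and "cdcb"
DP table:
           c    d    c    b
      0    0    0    0    0
  e   0    0    0    0    0
  a   0    0    0    0    0
  c   0    1    1    1    1
  c   0    1    1    2    2
  c   0    1    1    2    2
  d   0    1    2    2    2
LCS length = dp[6][4] = 2

2


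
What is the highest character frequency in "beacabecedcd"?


Input: beacabecedcd
Character counts:
  'a': 2
  'b': 2
  'c': 3
  'd': 2
  'e': 3
Maximum frequency: 3

3


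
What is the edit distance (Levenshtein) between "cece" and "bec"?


Computing edit distance: "cece" -> "bec"
DP table:
           b    e    c
      0    1    2    3
  c   1    1    2    2
  e   2    2    1    2
  c   3    3    2    1
  e   4    4    3    2
Edit distance = dp[4][3] = 2

2


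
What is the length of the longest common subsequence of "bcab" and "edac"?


LCS of "bcab" and "edac"
DP table:
           e    d    a    c
      0    0    0    0    0
  b   0    0    0    0    0
  c   0    0    0    0    1
  a   0    0    0    1    1
  b   0    0    0    1    1
LCS length = dp[4][4] = 1

1


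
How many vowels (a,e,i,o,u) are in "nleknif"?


Input: nleknif
Checking each character:
  'n' at position 0: consonant
  'l' at position 1: consonant
  'e' at position 2: vowel (running total: 1)
  'k' at position 3: consonant
  'n' at position 4: consonant
  'i' at position 5: vowel (running total: 2)
  'f' at position 6: consonant
Total vowels: 2

2


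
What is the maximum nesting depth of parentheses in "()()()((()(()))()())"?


Input: "()()()((()(()))()())"
Tracking depth:
  Position 0 '(': depth becomes 1
  Position 1 ')': depth becomes 0
  Position 2 '(': depth becomes 1
  Position 3 ')': depth becomes 0
  Position 4 '(': depth becomes 1
  Position 5 ')': depth becomes 0
  Position 6 '(': depth becomes 1
  Position 7 '(': depth becomes 2
  Position 8 '(': depth becomes 3
  Position 9 ')': depth becomes 2
  Position 10 '(': depth becomes 3
  Position 11 '(': depth becomes 4
  Position 12 ')': depth becomes 3
  Position 13 ')': depth becomes 2
  Position 14 ')': depth becomes 1
  Position 15 '(': depth becomes 2
  Position 16 ')': depth becomes 1
  Position 17 '(': depth becomes 2
  Position 18 ')': depth becomes 1
  Position 19 ')': depth becomes 0
Maximum depth reached: 4

4


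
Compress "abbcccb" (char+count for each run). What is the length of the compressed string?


Input: abbcccb
Runs:
  'a' x 1 => "a1"
  'b' x 2 => "b2"
  'c' x 3 => "c3"
  'b' x 1 => "b1"
Compressed: "a1b2c3b1"
Compressed length: 8

8


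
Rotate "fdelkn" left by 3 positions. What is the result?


Input: "fdelkn", rotate left by 3
First 3 characters: "fde"
Remaining characters: "lkn"
Concatenate remaining + first: "lkn" + "fde" = "lknfde"

lknfde


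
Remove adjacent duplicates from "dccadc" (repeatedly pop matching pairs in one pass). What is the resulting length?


Input: dccadc
Stack-based adjacent duplicate removal:
  Read 'd': push. Stack: d
  Read 'c': push. Stack: dc
  Read 'c': matches stack top 'c' => pop. Stack: d
  Read 'a': push. Stack: da
  Read 'd': push. Stack: dad
  Read 'c': push. Stack: dadc
Final stack: "dadc" (length 4)

4


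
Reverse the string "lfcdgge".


Input: lfcdgge
Reading characters right to left:
  Position 6: 'e'
  Position 5: 'g'
  Position 4: 'g'
  Position 3: 'd'
  Position 2: 'c'
  Position 1: 'f'
  Position 0: 'l'
Reversed: eggdcfl

eggdcfl


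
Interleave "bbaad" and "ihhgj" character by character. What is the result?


Interleaving "bbaad" and "ihhgj":
  Position 0: 'b' from first, 'i' from second => "bi"
  Position 1: 'b' from first, 'h' from second => "bh"
  Position 2: 'a' from first, 'h' from second => "ah"
  Position 3: 'a' from first, 'g' from second => "ag"
  Position 4: 'd' from first, 'j' from second => "dj"
Result: bibhahagdj

bibhahagdj


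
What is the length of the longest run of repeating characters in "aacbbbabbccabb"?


Input: "aacbbbabbccabb"
Scanning for longest run:
  Position 1 ('a'): continues run of 'a', length=2
  Position 2 ('c'): new char, reset run to 1
  Position 3 ('b'): new char, reset run to 1
  Position 4 ('b'): continues run of 'b', length=2
  Position 5 ('b'): continues run of 'b', length=3
  Position 6 ('a'): new char, reset run to 1
  Position 7 ('b'): new char, reset run to 1
  Position 8 ('b'): continues run of 'b', length=2
  Position 9 ('c'): new char, reset run to 1
  Position 10 ('c'): continues run of 'c', length=2
  Position 11 ('a'): new char, reset run to 1
  Position 12 ('b'): new char, reset run to 1
  Position 13 ('b'): continues run of 'b', length=2
Longest run: 'b' with length 3

3


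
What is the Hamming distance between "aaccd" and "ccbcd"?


Comparing "aaccd" and "ccbcd" position by position:
  Position 0: 'a' vs 'c' => differ
  Position 1: 'a' vs 'c' => differ
  Position 2: 'c' vs 'b' => differ
  Position 3: 'c' vs 'c' => same
  Position 4: 'd' vs 'd' => same
Total differences (Hamming distance): 3

3


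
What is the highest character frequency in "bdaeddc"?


Input: bdaeddc
Character counts:
  'a': 1
  'b': 1
  'c': 1
  'd': 3
  'e': 1
Maximum frequency: 3

3


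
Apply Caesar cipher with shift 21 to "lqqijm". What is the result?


Caesar cipher: shift "lqqijm" by 21
  'l' (pos 11) + 21 = pos 6 = 'g'
  'q' (pos 16) + 21 = pos 11 = 'l'
  'q' (pos 16) + 21 = pos 11 = 'l'
  'i' (pos 8) + 21 = pos 3 = 'd'
  'j' (pos 9) + 21 = pos 4 = 'e'
  'm' (pos 12) + 21 = pos 7 = 'h'
Result: glldeh

glldeh


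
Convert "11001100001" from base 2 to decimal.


Input: "11001100001" in base 2
Positional expansion:
  Digit '1' (value 1) x 2^10 = 1024
  Digit '1' (value 1) x 2^9 = 512
  Digit '0' (value 0) x 2^8 = 0
  Digit '0' (value 0) x 2^7 = 0
  Digit '1' (value 1) x 2^6 = 64
  Digit '1' (value 1) x 2^5 = 32
  Digit '0' (value 0) x 2^4 = 0
  Digit '0' (value 0) x 2^3 = 0
  Digit '0' (value 0) x 2^2 = 0
  Digit '0' (value 0) x 2^1 = 0
  Digit '1' (value 1) x 2^0 = 1
Sum = 1633

1633


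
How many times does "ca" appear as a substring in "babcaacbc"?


Searching for "ca" in "babcaacbc"
Scanning each position:
  Position 0: "ba" => no
  Position 1: "ab" => no
  Position 2: "bc" => no
  Position 3: "ca" => MATCH
  Position 4: "aa" => no
  Position 5: "ac" => no
  Position 6: "cb" => no
  Position 7: "bc" => no
Total occurrences: 1

1


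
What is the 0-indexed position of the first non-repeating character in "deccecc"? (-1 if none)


Input: deccecc
Character frequencies:
  'c': 4
  'd': 1
  'e': 2
Scanning left to right for freq == 1:
  Position 0 ('d'): unique! => answer = 0

0


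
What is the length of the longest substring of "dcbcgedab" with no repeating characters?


Input: "dcbcgedab"
Sliding window (track last position of each char):
  Position 0 ('d'): window [0,0] length 1 -- new best
  Position 1 ('c'): window [0,1] length 2 -- new best
  Position 2 ('b'): window [0,2] length 3 -- new best
  Position 3 ('c'): repeat (last at 1), move window start to 2
  Position 3 ('c'): window [2,3] length 2
  Position 4 ('g'): window [2,4] length 3
  Position 5 ('e'): window [2,5] length 4 -- new best
  Position 6 ('d'): window [2,6] length 5 -- new best
  Position 7 ('a'): window [2,7] length 6 -- new best
  Position 8 ('b'): repeat (last at 2), move window start to 3
  Position 8 ('b'): window [3,8] length 6
Longest substring with no repeats: "bcgeda" with length 6

6


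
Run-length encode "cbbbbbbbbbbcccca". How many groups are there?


Input: cbbbbbbbbbbcccca
Scanning for consecutive runs:
  Group 1: 'c' x 1 (positions 0-0)
  Group 2: 'b' x 10 (positions 1-10)
  Group 3: 'c' x 4 (positions 11-14)
  Group 4: 'a' x 1 (positions 15-15)
Total groups: 4

4


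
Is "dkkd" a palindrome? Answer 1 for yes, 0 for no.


Input: dkkd
Reversed: dkkd
  Compare pos 0 ('d') with pos 3 ('d'): match
  Compare pos 1 ('k') with pos 2 ('k'): match
Result: palindrome

1


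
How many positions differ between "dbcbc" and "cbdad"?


Comparing "dbcbc" and "cbdad" position by position:
  Position 0: 'd' vs 'c' => DIFFER
  Position 1: 'b' vs 'b' => same
  Position 2: 'c' vs 'd' => DIFFER
  Position 3: 'b' vs 'a' => DIFFER
  Position 4: 'c' vs 'd' => DIFFER
Positions that differ: 4

4


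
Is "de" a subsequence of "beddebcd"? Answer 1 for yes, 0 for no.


Check if "de" is a subsequence of "beddebcd"
Greedy scan:
  Position 0 ('b'): no match needed
  Position 1 ('e'): no match needed
  Position 2 ('d'): matches sub[0] = 'd'
  Position 3 ('d'): no match needed
  Position 4 ('e'): matches sub[1] = 'e'
  Position 5 ('b'): no match needed
  Position 6 ('c'): no match needed
  Position 7 ('d'): no match needed
All 2 characters matched => is a subsequence

1


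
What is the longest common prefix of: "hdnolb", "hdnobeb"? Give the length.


Words: hdnolb, hdnobeb
  Position 0: all 'h' => match
  Position 1: all 'd' => match
  Position 2: all 'n' => match
  Position 3: all 'o' => match
  Position 4: ('l', 'b') => mismatch, stop
LCP = "hdno" (length 4)

4


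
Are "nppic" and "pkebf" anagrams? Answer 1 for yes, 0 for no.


Strings: "nppic", "pkebf"
Sorted first:  cinpp
Sorted second: befkp
Differ at position 0: 'c' vs 'b' => not anagrams

0


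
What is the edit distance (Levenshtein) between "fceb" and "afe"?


Computing edit distance: "fceb" -> "afe"
DP table:
           a    f    e
      0    1    2    3
  f   1    1    1    2
  c   2    2    2    2
  e   3    3    3    2
  b   4    4    4    3
Edit distance = dp[4][3] = 3

3


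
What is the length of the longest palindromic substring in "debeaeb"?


Input: "debeaeb"
Checking substrings for palindromes:
  [2:7] "beaeb" (len 5) => palindrome
  [1:4] "ebe" (len 3) => palindrome
  [3:6] "eae" (len 3) => palindrome
Longest palindromic substring: "beaeb" with length 5

5


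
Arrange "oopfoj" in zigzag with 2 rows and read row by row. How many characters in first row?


Zigzag "oopfoj" into 2 rows:
Placing characters:
  'o' => row 0
  'o' => row 1
  'p' => row 0
  'f' => row 1
  'o' => row 0
  'j' => row 1
Rows:
  Row 0: "opo"
  Row 1: "ofj"
First row length: 3

3


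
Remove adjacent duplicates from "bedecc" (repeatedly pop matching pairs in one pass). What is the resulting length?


Input: bedecc
Stack-based adjacent duplicate removal:
  Read 'b': push. Stack: b
  Read 'e': push. Stack: be
  Read 'd': push. Stack: bed
  Read 'e': push. Stack: bede
  Read 'c': push. Stack: bedec
  Read 'c': matches stack top 'c' => pop. Stack: bede
Final stack: "bede" (length 4)

4


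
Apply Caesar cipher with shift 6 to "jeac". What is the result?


Caesar cipher: shift "jeac" by 6
  'j' (pos 9) + 6 = pos 15 = 'p'
  'e' (pos 4) + 6 = pos 10 = 'k'
  'a' (pos 0) + 6 = pos 6 = 'g'
  'c' (pos 2) + 6 = pos 8 = 'i'
Result: pkgi

pkgi


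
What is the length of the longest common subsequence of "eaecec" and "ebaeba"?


LCS of "eaecec" and "ebaeba"
DP table:
           e    b    a    e    b    a
      0    0    0    0    0    0    0
  e   0    1    1    1    1    1    1
  a   0    1    1    2    2    2    2
  e   0    1    1    2    3    3    3
  c   0    1    1    2    3    3    3
  e   0    1    1    2    3    3    3
  c   0    1    1    2    3    3    3
LCS length = dp[6][6] = 3

3


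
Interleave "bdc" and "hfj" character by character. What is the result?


Interleaving "bdc" and "hfj":
  Position 0: 'b' from first, 'h' from second => "bh"
  Position 1: 'd' from first, 'f' from second => "df"
  Position 2: 'c' from first, 'j' from second => "cj"
Result: bhdfcj

bhdfcj


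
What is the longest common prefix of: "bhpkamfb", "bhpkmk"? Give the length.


Words: bhpkamfb, bhpkmk
  Position 0: all 'b' => match
  Position 1: all 'h' => match
  Position 2: all 'p' => match
  Position 3: all 'k' => match
  Position 4: ('a', 'm') => mismatch, stop
LCP = "bhpk" (length 4)

4


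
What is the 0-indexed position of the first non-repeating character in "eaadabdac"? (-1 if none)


Input: eaadabdac
Character frequencies:
  'a': 4
  'b': 1
  'c': 1
  'd': 2
  'e': 1
Scanning left to right for freq == 1:
  Position 0 ('e'): unique! => answer = 0

0


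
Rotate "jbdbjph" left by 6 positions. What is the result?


Input: "jbdbjph", rotate left by 6
First 6 characters: "jbdbjp"
Remaining characters: "h"
Concatenate remaining + first: "h" + "jbdbjp" = "hjbdbjp"

hjbdbjp


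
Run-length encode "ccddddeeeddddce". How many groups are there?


Input: ccddddeeeddddce
Scanning for consecutive runs:
  Group 1: 'c' x 2 (positions 0-1)
  Group 2: 'd' x 4 (positions 2-5)
  Group 3: 'e' x 3 (positions 6-8)
  Group 4: 'd' x 4 (positions 9-12)
  Group 5: 'c' x 1 (positions 13-13)
  Group 6: 'e' x 1 (positions 14-14)
Total groups: 6

6


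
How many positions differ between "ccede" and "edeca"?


Comparing "ccede" and "edeca" position by position:
  Position 0: 'c' vs 'e' => DIFFER
  Position 1: 'c' vs 'd' => DIFFER
  Position 2: 'e' vs 'e' => same
  Position 3: 'd' vs 'c' => DIFFER
  Position 4: 'e' vs 'a' => DIFFER
Positions that differ: 4

4


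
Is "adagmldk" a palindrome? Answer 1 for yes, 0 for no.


Input: adagmldk
Reversed: kdlmgada
  Compare pos 0 ('a') with pos 7 ('k'): MISMATCH
  Compare pos 1 ('d') with pos 6 ('d'): match
  Compare pos 2 ('a') with pos 5 ('l'): MISMATCH
  Compare pos 3 ('g') with pos 4 ('m'): MISMATCH
Result: not a palindrome

0


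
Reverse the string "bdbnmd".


Input: bdbnmd
Reading characters right to left:
  Position 5: 'd'
  Position 4: 'm'
  Position 3: 'n'
  Position 2: 'b'
  Position 1: 'd'
  Position 0: 'b'
Reversed: dmnbdb

dmnbdb


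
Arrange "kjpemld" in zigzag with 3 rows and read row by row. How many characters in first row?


Zigzag "kjpemld" into 3 rows:
Placing characters:
  'k' => row 0
  'j' => row 1
  'p' => row 2
  'e' => row 1
  'm' => row 0
  'l' => row 1
  'd' => row 2
Rows:
  Row 0: "km"
  Row 1: "jel"
  Row 2: "pd"
First row length: 2

2


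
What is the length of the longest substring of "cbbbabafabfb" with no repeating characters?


Input: "cbbbabafabfb"
Sliding window (track last position of each char):
  Position 0 ('c'): window [0,0] length 1 -- new best
  Position 1 ('b'): window [0,1] length 2 -- new best
  Position 2 ('b'): repeat (last at 1), move window start to 2
  Position 2 ('b'): window [2,2] length 1
  Position 3 ('b'): repeat (last at 2), move window start to 3
  Position 3 ('b'): window [3,3] length 1
  Position 4 ('a'): window [3,4] length 2
  Position 5 ('b'): repeat (last at 3), move window start to 4
  Position 5 ('b'): window [4,5] length 2
  Position 6 ('a'): repeat (last at 4), move window start to 5
  Position 6 ('a'): window [5,6] length 2
  Position 7 ('f'): window [5,7] length 3 -- new best
  Position 8 ('a'): repeat (last at 6), move window start to 7
  Position 8 ('a'): window [7,8] length 2
  Position 9 ('b'): window [7,9] length 3
  Position 10 ('f'): repeat (last at 7), move window start to 8
  Position 10 ('f'): window [8,10] length 3
  Position 11 ('b'): repeat (last at 9), move window start to 10
  Position 11 ('b'): window [10,11] length 2
Longest substring with no repeats: "baf" with length 3

3


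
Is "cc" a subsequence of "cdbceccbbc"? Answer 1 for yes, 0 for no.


Check if "cc" is a subsequence of "cdbceccbbc"
Greedy scan:
  Position 0 ('c'): matches sub[0] = 'c'
  Position 1 ('d'): no match needed
  Position 2 ('b'): no match needed
  Position 3 ('c'): matches sub[1] = 'c'
  Position 4 ('e'): no match needed
  Position 5 ('c'): no match needed
  Position 6 ('c'): no match needed
  Position 7 ('b'): no match needed
  Position 8 ('b'): no match needed
  Position 9 ('c'): no match needed
All 2 characters matched => is a subsequence

1


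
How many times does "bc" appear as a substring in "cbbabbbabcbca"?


Searching for "bc" in "cbbabbbabcbca"
Scanning each position:
  Position 0: "cb" => no
  Position 1: "bb" => no
  Position 2: "ba" => no
  Position 3: "ab" => no
  Position 4: "bb" => no
  Position 5: "bb" => no
  Position 6: "ba" => no
  Position 7: "ab" => no
  Position 8: "bc" => MATCH
  Position 9: "cb" => no
  Position 10: "bc" => MATCH
  Position 11: "ca" => no
Total occurrences: 2

2


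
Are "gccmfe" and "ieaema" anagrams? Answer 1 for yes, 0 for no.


Strings: "gccmfe", "ieaema"
Sorted first:  ccefgm
Sorted second: aaeeim
Differ at position 0: 'c' vs 'a' => not anagrams

0


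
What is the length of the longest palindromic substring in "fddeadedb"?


Input: "fddeadedb"
Checking substrings for palindromes:
  [5:8] "ded" (len 3) => palindrome
  [1:3] "dd" (len 2) => palindrome
Longest palindromic substring: "ded" with length 3

3


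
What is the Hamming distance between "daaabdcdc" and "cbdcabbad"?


Comparing "daaabdcdc" and "cbdcabbad" position by position:
  Position 0: 'd' vs 'c' => differ
  Position 1: 'a' vs 'b' => differ
  Position 2: 'a' vs 'd' => differ
  Position 3: 'a' vs 'c' => differ
  Position 4: 'b' vs 'a' => differ
  Position 5: 'd' vs 'b' => differ
  Position 6: 'c' vs 'b' => differ
  Position 7: 'd' vs 'a' => differ
  Position 8: 'c' vs 'd' => differ
Total differences (Hamming distance): 9

9


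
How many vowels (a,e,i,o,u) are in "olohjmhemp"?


Input: olohjmhemp
Checking each character:
  'o' at position 0: vowel (running total: 1)
  'l' at position 1: consonant
  'o' at position 2: vowel (running total: 2)
  'h' at position 3: consonant
  'j' at position 4: consonant
  'm' at position 5: consonant
  'h' at position 6: consonant
  'e' at position 7: vowel (running total: 3)
  'm' at position 8: consonant
  'p' at position 9: consonant
Total vowels: 3

3


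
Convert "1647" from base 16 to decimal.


Input: "1647" in base 16
Positional expansion:
  Digit '1' (value 1) x 16^3 = 4096
  Digit '6' (value 6) x 16^2 = 1536
  Digit '4' (value 4) x 16^1 = 64
  Digit '7' (value 7) x 16^0 = 7
Sum = 5703

5703


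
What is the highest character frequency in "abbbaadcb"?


Input: abbbaadcb
Character counts:
  'a': 3
  'b': 4
  'c': 1
  'd': 1
Maximum frequency: 4

4


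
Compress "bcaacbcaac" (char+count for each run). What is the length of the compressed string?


Input: bcaacbcaac
Runs:
  'b' x 1 => "b1"
  'c' x 1 => "c1"
  'a' x 2 => "a2"
  'c' x 1 => "c1"
  'b' x 1 => "b1"
  'c' x 1 => "c1"
  'a' x 2 => "a2"
  'c' x 1 => "c1"
Compressed: "b1c1a2c1b1c1a2c1"
Compressed length: 16

16


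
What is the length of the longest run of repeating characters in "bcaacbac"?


Input: "bcaacbac"
Scanning for longest run:
  Position 1 ('c'): new char, reset run to 1
  Position 2 ('a'): new char, reset run to 1
  Position 3 ('a'): continues run of 'a', length=2
  Position 4 ('c'): new char, reset run to 1
  Position 5 ('b'): new char, reset run to 1
  Position 6 ('a'): new char, reset run to 1
  Position 7 ('c'): new char, reset run to 1
Longest run: 'a' with length 2

2


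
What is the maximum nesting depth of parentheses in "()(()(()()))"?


Input: "()(()(()()))"
Tracking depth:
  Position 0 '(': depth becomes 1
  Position 1 ')': depth becomes 0
  Position 2 '(': depth becomes 1
  Position 3 '(': depth becomes 2
  Position 4 ')': depth becomes 1
  Position 5 '(': depth becomes 2
  Position 6 '(': depth becomes 3
  Position 7 ')': depth becomes 2
  Position 8 '(': depth becomes 3
  Position 9 ')': depth becomes 2
  Position 10 ')': depth becomes 1
  Position 11 ')': depth becomes 0
Maximum depth reached: 3

3


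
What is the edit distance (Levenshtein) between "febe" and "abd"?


Computing edit distance: "febe" -> "abd"
DP table:
           a    b    d
      0    1    2    3
  f   1    1    2    3
  e   2    2    2    3
  b   3    3    2    3
  e   4    4    3    3
Edit distance = dp[4][3] = 3

3


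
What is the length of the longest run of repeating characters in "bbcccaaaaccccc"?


Input: "bbcccaaaaccccc"
Scanning for longest run:
  Position 1 ('b'): continues run of 'b', length=2
  Position 2 ('c'): new char, reset run to 1
  Position 3 ('c'): continues run of 'c', length=2
  Position 4 ('c'): continues run of 'c', length=3
  Position 5 ('a'): new char, reset run to 1
  Position 6 ('a'): continues run of 'a', length=2
  Position 7 ('a'): continues run of 'a', length=3
  Position 8 ('a'): continues run of 'a', length=4
  Position 9 ('c'): new char, reset run to 1
  Position 10 ('c'): continues run of 'c', length=2
  Position 11 ('c'): continues run of 'c', length=3
  Position 12 ('c'): continues run of 'c', length=4
  Position 13 ('c'): continues run of 'c', length=5
Longest run: 'c' with length 5

5


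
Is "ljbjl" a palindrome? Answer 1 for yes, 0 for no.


Input: ljbjl
Reversed: ljbjl
  Compare pos 0 ('l') with pos 4 ('l'): match
  Compare pos 1 ('j') with pos 3 ('j'): match
Result: palindrome

1


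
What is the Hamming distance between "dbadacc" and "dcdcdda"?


Comparing "dbadacc" and "dcdcdda" position by position:
  Position 0: 'd' vs 'd' => same
  Position 1: 'b' vs 'c' => differ
  Position 2: 'a' vs 'd' => differ
  Position 3: 'd' vs 'c' => differ
  Position 4: 'a' vs 'd' => differ
  Position 5: 'c' vs 'd' => differ
  Position 6: 'c' vs 'a' => differ
Total differences (Hamming distance): 6

6


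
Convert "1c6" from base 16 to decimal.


Input: "1c6" in base 16
Positional expansion:
  Digit '1' (value 1) x 16^2 = 256
  Digit 'c' (value 12) x 16^1 = 192
  Digit '6' (value 6) x 16^0 = 6
Sum = 454

454


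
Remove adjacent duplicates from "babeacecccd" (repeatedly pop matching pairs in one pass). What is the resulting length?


Input: babeacecccd
Stack-based adjacent duplicate removal:
  Read 'b': push. Stack: b
  Read 'a': push. Stack: ba
  Read 'b': push. Stack: bab
  Read 'e': push. Stack: babe
  Read 'a': push. Stack: babea
  Read 'c': push. Stack: babeac
  Read 'e': push. Stack: babeace
  Read 'c': push. Stack: babeacec
  Read 'c': matches stack top 'c' => pop. Stack: babeace
  Read 'c': push. Stack: babeacec
  Read 'd': push. Stack: babeacecd
Final stack: "babeacecd" (length 9)

9


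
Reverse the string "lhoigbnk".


Input: lhoigbnk
Reading characters right to left:
  Position 7: 'k'
  Position 6: 'n'
  Position 5: 'b'
  Position 4: 'g'
  Position 3: 'i'
  Position 2: 'o'
  Position 1: 'h'
  Position 0: 'l'
Reversed: knbgiohl

knbgiohl


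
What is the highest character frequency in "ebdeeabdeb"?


Input: ebdeeabdeb
Character counts:
  'a': 1
  'b': 3
  'd': 2
  'e': 4
Maximum frequency: 4

4
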